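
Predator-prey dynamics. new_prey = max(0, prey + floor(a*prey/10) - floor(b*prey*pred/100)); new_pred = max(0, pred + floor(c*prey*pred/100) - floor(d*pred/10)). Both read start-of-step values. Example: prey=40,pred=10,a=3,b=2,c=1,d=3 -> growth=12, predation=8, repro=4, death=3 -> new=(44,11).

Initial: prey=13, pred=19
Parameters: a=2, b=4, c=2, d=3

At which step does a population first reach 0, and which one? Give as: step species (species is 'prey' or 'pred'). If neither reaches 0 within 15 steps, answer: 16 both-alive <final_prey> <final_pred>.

Answer: 16 both-alive 2 3

Derivation:
Step 1: prey: 13+2-9=6; pred: 19+4-5=18
Step 2: prey: 6+1-4=3; pred: 18+2-5=15
Step 3: prey: 3+0-1=2; pred: 15+0-4=11
Step 4: prey: 2+0-0=2; pred: 11+0-3=8
Step 5: prey: 2+0-0=2; pred: 8+0-2=6
Step 6: prey: 2+0-0=2; pred: 6+0-1=5
Step 7: prey: 2+0-0=2; pred: 5+0-1=4
Step 8: prey: 2+0-0=2; pred: 4+0-1=3
Step 9: prey: 2+0-0=2; pred: 3+0-0=3
Steps 10-15: state stable at prey=2, pred=3 (no change)
No extinction within 15 steps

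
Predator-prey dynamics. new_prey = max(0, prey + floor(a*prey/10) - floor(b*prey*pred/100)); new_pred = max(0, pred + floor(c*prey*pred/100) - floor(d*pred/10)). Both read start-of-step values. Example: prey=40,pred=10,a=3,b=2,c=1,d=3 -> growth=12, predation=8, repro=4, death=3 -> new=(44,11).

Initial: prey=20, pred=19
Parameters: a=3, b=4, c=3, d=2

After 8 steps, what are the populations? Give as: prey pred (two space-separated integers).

Answer: 0 10

Derivation:
Step 1: prey: 20+6-15=11; pred: 19+11-3=27
Step 2: prey: 11+3-11=3; pred: 27+8-5=30
Step 3: prey: 3+0-3=0; pred: 30+2-6=26
Step 4: prey: 0+0-0=0; pred: 26+0-5=21
Step 5: prey: 0+0-0=0; pred: 21+0-4=17
Step 6: prey: 0+0-0=0; pred: 17+0-3=14
Step 7: prey: 0+0-0=0; pred: 14+0-2=12
Step 8: prey: 0+0-0=0; pred: 12+0-2=10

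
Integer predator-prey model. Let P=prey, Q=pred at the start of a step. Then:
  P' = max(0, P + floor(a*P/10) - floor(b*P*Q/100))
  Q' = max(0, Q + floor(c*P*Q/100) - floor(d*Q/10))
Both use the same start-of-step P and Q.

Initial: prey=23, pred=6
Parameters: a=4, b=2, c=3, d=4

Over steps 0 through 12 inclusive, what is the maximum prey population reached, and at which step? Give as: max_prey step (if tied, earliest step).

Step 1: prey: 23+9-2=30; pred: 6+4-2=8
Step 2: prey: 30+12-4=38; pred: 8+7-3=12
Step 3: prey: 38+15-9=44; pred: 12+13-4=21
Step 4: prey: 44+17-18=43; pred: 21+27-8=40
Step 5: prey: 43+17-34=26; pred: 40+51-16=75
Step 6: prey: 26+10-39=0; pred: 75+58-30=103
Step 7: prey: 0+0-0=0; pred: 103+0-41=62
Step 8: prey: 0+0-0=0; pred: 62+0-24=38
Step 9: prey: 0+0-0=0; pred: 38+0-15=23
Step 10: prey: 0+0-0=0; pred: 23+0-9=14
Step 11: prey: 0+0-0=0; pred: 14+0-5=9
Step 12: prey: 0+0-0=0; pred: 9+0-3=6
Max prey = 44 at step 3

Answer: 44 3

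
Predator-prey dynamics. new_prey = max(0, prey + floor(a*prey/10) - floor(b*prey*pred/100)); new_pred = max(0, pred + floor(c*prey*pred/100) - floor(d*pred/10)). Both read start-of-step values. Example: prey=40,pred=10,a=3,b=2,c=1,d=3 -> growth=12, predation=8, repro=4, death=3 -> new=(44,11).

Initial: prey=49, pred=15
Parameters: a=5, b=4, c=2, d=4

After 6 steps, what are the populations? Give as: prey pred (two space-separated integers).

Answer: 0 10

Derivation:
Step 1: prey: 49+24-29=44; pred: 15+14-6=23
Step 2: prey: 44+22-40=26; pred: 23+20-9=34
Step 3: prey: 26+13-35=4; pred: 34+17-13=38
Step 4: prey: 4+2-6=0; pred: 38+3-15=26
Step 5: prey: 0+0-0=0; pred: 26+0-10=16
Step 6: prey: 0+0-0=0; pred: 16+0-6=10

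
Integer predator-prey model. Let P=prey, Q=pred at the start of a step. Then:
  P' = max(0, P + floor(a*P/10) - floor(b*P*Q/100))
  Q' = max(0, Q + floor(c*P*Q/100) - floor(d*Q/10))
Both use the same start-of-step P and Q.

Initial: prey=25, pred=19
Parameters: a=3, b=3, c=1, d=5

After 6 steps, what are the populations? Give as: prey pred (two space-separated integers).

Step 1: prey: 25+7-14=18; pred: 19+4-9=14
Step 2: prey: 18+5-7=16; pred: 14+2-7=9
Step 3: prey: 16+4-4=16; pred: 9+1-4=6
Step 4: prey: 16+4-2=18; pred: 6+0-3=3
Step 5: prey: 18+5-1=22; pred: 3+0-1=2
Step 6: prey: 22+6-1=27; pred: 2+0-1=1

Answer: 27 1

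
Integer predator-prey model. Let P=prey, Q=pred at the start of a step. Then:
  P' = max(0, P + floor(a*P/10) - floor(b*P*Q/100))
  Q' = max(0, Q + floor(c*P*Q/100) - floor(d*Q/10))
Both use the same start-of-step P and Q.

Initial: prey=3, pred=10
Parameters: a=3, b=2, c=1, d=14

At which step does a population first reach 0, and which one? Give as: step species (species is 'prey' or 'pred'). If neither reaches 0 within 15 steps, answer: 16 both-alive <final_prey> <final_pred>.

Answer: 1 pred

Derivation:
Step 1: prey: 3+0-0=3; pred: 10+0-14=0
First extinction: pred at step 1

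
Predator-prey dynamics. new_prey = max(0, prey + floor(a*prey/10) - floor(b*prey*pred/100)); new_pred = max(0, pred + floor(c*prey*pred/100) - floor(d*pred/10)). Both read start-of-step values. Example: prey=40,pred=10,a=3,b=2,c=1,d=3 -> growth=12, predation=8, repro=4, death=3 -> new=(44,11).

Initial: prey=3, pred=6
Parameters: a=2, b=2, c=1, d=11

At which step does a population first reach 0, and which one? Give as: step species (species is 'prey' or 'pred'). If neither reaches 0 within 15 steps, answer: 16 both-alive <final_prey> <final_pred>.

Answer: 1 pred

Derivation:
Step 1: prey: 3+0-0=3; pred: 6+0-6=0
First extinction: pred at step 1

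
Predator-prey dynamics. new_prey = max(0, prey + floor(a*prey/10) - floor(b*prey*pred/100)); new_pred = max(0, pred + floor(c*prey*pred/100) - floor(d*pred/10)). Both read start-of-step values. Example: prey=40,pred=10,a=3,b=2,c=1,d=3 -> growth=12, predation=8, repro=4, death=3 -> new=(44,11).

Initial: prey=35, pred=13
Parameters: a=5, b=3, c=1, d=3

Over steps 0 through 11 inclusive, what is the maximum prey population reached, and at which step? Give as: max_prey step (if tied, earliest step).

Answer: 45 3

Derivation:
Step 1: prey: 35+17-13=39; pred: 13+4-3=14
Step 2: prey: 39+19-16=42; pred: 14+5-4=15
Step 3: prey: 42+21-18=45; pred: 15+6-4=17
Step 4: prey: 45+22-22=45; pred: 17+7-5=19
Step 5: prey: 45+22-25=42; pred: 19+8-5=22
Step 6: prey: 42+21-27=36; pred: 22+9-6=25
Step 7: prey: 36+18-27=27; pred: 25+9-7=27
Step 8: prey: 27+13-21=19; pred: 27+7-8=26
Step 9: prey: 19+9-14=14; pred: 26+4-7=23
Step 10: prey: 14+7-9=12; pred: 23+3-6=20
Step 11: prey: 12+6-7=11; pred: 20+2-6=16
Max prey = 45 at step 3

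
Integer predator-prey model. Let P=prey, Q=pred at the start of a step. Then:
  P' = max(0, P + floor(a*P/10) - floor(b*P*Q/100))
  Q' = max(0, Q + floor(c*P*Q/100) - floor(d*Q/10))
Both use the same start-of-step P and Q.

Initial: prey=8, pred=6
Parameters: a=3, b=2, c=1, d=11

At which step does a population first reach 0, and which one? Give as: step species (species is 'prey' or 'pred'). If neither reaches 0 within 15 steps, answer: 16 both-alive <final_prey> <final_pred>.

Answer: 1 pred

Derivation:
Step 1: prey: 8+2-0=10; pred: 6+0-6=0
First extinction: pred at step 1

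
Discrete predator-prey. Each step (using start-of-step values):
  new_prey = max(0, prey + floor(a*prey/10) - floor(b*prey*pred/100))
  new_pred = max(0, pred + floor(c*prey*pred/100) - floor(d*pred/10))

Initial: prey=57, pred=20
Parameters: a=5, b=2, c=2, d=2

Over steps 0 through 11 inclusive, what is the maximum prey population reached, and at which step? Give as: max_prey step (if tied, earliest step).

Step 1: prey: 57+28-22=63; pred: 20+22-4=38
Step 2: prey: 63+31-47=47; pred: 38+47-7=78
Step 3: prey: 47+23-73=0; pred: 78+73-15=136
Step 4: prey: 0+0-0=0; pred: 136+0-27=109
Step 5: prey: 0+0-0=0; pred: 109+0-21=88
Step 6: prey: 0+0-0=0; pred: 88+0-17=71
Step 7: prey: 0+0-0=0; pred: 71+0-14=57
Step 8: prey: 0+0-0=0; pred: 57+0-11=46
Step 9: prey: 0+0-0=0; pred: 46+0-9=37
Step 10: prey: 0+0-0=0; pred: 37+0-7=30
Step 11: prey: 0+0-0=0; pred: 30+0-6=24
Max prey = 63 at step 1

Answer: 63 1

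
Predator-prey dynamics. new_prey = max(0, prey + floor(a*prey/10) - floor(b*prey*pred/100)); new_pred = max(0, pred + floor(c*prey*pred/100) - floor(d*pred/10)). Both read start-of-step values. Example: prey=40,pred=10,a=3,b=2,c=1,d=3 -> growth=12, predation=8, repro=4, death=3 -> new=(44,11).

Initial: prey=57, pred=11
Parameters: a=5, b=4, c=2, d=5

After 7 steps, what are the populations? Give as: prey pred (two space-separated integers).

Answer: 0 5

Derivation:
Step 1: prey: 57+28-25=60; pred: 11+12-5=18
Step 2: prey: 60+30-43=47; pred: 18+21-9=30
Step 3: prey: 47+23-56=14; pred: 30+28-15=43
Step 4: prey: 14+7-24=0; pred: 43+12-21=34
Step 5: prey: 0+0-0=0; pred: 34+0-17=17
Step 6: prey: 0+0-0=0; pred: 17+0-8=9
Step 7: prey: 0+0-0=0; pred: 9+0-4=5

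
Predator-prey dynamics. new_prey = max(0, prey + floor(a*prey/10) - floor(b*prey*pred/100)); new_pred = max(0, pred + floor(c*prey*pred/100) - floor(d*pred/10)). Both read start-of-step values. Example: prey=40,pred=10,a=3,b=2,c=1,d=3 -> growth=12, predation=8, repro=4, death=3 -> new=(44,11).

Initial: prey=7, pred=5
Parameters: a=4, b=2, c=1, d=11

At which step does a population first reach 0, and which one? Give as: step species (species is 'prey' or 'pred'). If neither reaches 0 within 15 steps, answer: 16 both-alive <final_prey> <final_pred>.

Answer: 1 pred

Derivation:
Step 1: prey: 7+2-0=9; pred: 5+0-5=0
First extinction: pred at step 1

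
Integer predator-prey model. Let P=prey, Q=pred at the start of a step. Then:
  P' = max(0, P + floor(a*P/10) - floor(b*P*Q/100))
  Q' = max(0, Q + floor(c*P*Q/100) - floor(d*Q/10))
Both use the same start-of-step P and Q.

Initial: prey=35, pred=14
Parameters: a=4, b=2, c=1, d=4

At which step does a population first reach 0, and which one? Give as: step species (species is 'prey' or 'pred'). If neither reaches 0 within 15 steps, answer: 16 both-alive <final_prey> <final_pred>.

Answer: 16 both-alive 11 6

Derivation:
Step 1: prey: 35+14-9=40; pred: 14+4-5=13
Step 2: prey: 40+16-10=46; pred: 13+5-5=13
Step 3: prey: 46+18-11=53; pred: 13+5-5=13
Step 4: prey: 53+21-13=61; pred: 13+6-5=14
Step 5: prey: 61+24-17=68; pred: 14+8-5=17
Step 6: prey: 68+27-23=72; pred: 17+11-6=22
Step 7: prey: 72+28-31=69; pred: 22+15-8=29
Step 8: prey: 69+27-40=56; pred: 29+20-11=38
Step 9: prey: 56+22-42=36; pred: 38+21-15=44
Step 10: prey: 36+14-31=19; pred: 44+15-17=42
Step 11: prey: 19+7-15=11; pred: 42+7-16=33
Step 12: prey: 11+4-7=8; pred: 33+3-13=23
Step 13: prey: 8+3-3=8; pred: 23+1-9=15
Step 14: prey: 8+3-2=9; pred: 15+1-6=10
Step 15: prey: 9+3-1=11; pred: 10+0-4=6
No extinction within 15 steps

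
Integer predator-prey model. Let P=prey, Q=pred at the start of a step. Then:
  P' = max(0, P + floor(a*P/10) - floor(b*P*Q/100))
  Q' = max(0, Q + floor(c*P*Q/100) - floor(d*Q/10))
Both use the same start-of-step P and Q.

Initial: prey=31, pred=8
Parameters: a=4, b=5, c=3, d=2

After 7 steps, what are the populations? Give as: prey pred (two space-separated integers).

Step 1: prey: 31+12-12=31; pred: 8+7-1=14
Step 2: prey: 31+12-21=22; pred: 14+13-2=25
Step 3: prey: 22+8-27=3; pred: 25+16-5=36
Step 4: prey: 3+1-5=0; pred: 36+3-7=32
Step 5: prey: 0+0-0=0; pred: 32+0-6=26
Step 6: prey: 0+0-0=0; pred: 26+0-5=21
Step 7: prey: 0+0-0=0; pred: 21+0-4=17

Answer: 0 17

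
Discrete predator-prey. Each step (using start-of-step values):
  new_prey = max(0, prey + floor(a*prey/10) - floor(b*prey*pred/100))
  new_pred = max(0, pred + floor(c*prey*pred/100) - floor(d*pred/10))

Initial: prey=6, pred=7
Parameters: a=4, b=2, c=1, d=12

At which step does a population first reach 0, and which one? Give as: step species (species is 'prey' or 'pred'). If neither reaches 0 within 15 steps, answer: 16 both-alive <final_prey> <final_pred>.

Answer: 1 pred

Derivation:
Step 1: prey: 6+2-0=8; pred: 7+0-8=0
First extinction: pred at step 1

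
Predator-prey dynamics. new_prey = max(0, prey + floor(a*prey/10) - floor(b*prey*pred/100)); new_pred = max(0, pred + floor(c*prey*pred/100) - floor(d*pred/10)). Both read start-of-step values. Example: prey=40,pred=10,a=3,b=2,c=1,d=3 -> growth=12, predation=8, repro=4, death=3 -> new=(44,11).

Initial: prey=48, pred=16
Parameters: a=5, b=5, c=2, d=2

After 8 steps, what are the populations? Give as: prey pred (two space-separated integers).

Answer: 0 13

Derivation:
Step 1: prey: 48+24-38=34; pred: 16+15-3=28
Step 2: prey: 34+17-47=4; pred: 28+19-5=42
Step 3: prey: 4+2-8=0; pred: 42+3-8=37
Step 4: prey: 0+0-0=0; pred: 37+0-7=30
Step 5: prey: 0+0-0=0; pred: 30+0-6=24
Step 6: prey: 0+0-0=0; pred: 24+0-4=20
Step 7: prey: 0+0-0=0; pred: 20+0-4=16
Step 8: prey: 0+0-0=0; pred: 16+0-3=13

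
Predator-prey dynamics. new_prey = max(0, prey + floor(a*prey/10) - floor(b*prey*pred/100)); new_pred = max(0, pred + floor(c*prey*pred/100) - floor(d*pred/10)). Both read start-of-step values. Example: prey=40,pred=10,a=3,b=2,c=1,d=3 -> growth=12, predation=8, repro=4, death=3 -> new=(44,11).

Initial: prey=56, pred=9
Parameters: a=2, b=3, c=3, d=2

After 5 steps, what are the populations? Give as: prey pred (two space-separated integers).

Step 1: prey: 56+11-15=52; pred: 9+15-1=23
Step 2: prey: 52+10-35=27; pred: 23+35-4=54
Step 3: prey: 27+5-43=0; pred: 54+43-10=87
Step 4: prey: 0+0-0=0; pred: 87+0-17=70
Step 5: prey: 0+0-0=0; pred: 70+0-14=56

Answer: 0 56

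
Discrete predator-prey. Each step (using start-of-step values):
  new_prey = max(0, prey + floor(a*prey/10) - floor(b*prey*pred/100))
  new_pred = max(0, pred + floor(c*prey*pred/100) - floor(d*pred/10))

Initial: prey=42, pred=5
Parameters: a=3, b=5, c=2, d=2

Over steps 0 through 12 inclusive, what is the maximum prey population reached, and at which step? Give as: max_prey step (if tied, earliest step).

Answer: 44 1

Derivation:
Step 1: prey: 42+12-10=44; pred: 5+4-1=8
Step 2: prey: 44+13-17=40; pred: 8+7-1=14
Step 3: prey: 40+12-28=24; pred: 14+11-2=23
Step 4: prey: 24+7-27=4; pred: 23+11-4=30
Step 5: prey: 4+1-6=0; pred: 30+2-6=26
Step 6: prey: 0+0-0=0; pred: 26+0-5=21
Step 7: prey: 0+0-0=0; pred: 21+0-4=17
Step 8: prey: 0+0-0=0; pred: 17+0-3=14
Step 9: prey: 0+0-0=0; pred: 14+0-2=12
Step 10: prey: 0+0-0=0; pred: 12+0-2=10
Step 11: prey: 0+0-0=0; pred: 10+0-2=8
Step 12: prey: 0+0-0=0; pred: 8+0-1=7
Max prey = 44 at step 1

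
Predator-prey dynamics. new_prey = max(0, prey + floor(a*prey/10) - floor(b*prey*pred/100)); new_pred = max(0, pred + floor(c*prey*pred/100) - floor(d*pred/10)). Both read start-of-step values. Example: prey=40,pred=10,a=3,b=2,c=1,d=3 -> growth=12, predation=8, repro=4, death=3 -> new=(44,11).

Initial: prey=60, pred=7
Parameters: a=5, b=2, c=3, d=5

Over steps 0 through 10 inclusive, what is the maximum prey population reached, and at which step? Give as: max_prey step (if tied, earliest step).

Step 1: prey: 60+30-8=82; pred: 7+12-3=16
Step 2: prey: 82+41-26=97; pred: 16+39-8=47
Step 3: prey: 97+48-91=54; pred: 47+136-23=160
Step 4: prey: 54+27-172=0; pred: 160+259-80=339
Step 5: prey: 0+0-0=0; pred: 339+0-169=170
Step 6: prey: 0+0-0=0; pred: 170+0-85=85
Step 7: prey: 0+0-0=0; pred: 85+0-42=43
Step 8: prey: 0+0-0=0; pred: 43+0-21=22
Step 9: prey: 0+0-0=0; pred: 22+0-11=11
Step 10: prey: 0+0-0=0; pred: 11+0-5=6
Max prey = 97 at step 2

Answer: 97 2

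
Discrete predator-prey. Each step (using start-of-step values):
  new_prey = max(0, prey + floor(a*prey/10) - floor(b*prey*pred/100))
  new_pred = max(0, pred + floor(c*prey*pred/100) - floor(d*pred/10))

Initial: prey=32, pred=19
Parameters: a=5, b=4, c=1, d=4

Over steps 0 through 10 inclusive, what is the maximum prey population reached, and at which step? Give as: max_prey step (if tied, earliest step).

Answer: 87 10

Derivation:
Step 1: prey: 32+16-24=24; pred: 19+6-7=18
Step 2: prey: 24+12-17=19; pred: 18+4-7=15
Step 3: prey: 19+9-11=17; pred: 15+2-6=11
Step 4: prey: 17+8-7=18; pred: 11+1-4=8
Step 5: prey: 18+9-5=22; pred: 8+1-3=6
Step 6: prey: 22+11-5=28; pred: 6+1-2=5
Step 7: prey: 28+14-5=37; pred: 5+1-2=4
Step 8: prey: 37+18-5=50; pred: 4+1-1=4
Step 9: prey: 50+25-8=67; pred: 4+2-1=5
Step 10: prey: 67+33-13=87; pred: 5+3-2=6
Max prey = 87 at step 10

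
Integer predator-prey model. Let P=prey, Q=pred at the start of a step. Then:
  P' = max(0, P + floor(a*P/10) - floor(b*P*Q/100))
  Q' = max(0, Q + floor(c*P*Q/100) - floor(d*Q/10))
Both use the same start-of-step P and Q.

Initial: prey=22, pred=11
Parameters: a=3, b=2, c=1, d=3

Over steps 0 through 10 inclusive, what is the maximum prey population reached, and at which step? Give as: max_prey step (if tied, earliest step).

Step 1: prey: 22+6-4=24; pred: 11+2-3=10
Step 2: prey: 24+7-4=27; pred: 10+2-3=9
Step 3: prey: 27+8-4=31; pred: 9+2-2=9
Step 4: prey: 31+9-5=35; pred: 9+2-2=9
Step 5: prey: 35+10-6=39; pred: 9+3-2=10
Step 6: prey: 39+11-7=43; pred: 10+3-3=10
Step 7: prey: 43+12-8=47; pred: 10+4-3=11
Step 8: prey: 47+14-10=51; pred: 11+5-3=13
Step 9: prey: 51+15-13=53; pred: 13+6-3=16
Step 10: prey: 53+15-16=52; pred: 16+8-4=20
Max prey = 53 at step 9

Answer: 53 9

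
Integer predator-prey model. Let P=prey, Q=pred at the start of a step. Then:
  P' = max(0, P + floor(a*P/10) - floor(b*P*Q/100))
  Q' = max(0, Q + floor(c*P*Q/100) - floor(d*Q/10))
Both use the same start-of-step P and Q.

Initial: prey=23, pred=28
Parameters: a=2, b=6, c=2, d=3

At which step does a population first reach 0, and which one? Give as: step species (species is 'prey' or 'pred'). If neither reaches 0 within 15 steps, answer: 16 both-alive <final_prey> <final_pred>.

Step 1: prey: 23+4-38=0; pred: 28+12-8=32
First extinction: prey at step 1

Answer: 1 prey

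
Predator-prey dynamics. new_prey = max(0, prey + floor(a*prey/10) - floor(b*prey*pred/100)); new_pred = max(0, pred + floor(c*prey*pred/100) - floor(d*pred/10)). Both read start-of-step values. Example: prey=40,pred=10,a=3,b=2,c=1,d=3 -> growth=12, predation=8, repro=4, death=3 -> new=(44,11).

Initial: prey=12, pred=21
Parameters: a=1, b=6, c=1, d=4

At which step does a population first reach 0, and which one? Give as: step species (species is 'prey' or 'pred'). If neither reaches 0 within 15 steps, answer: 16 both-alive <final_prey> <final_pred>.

Step 1: prey: 12+1-15=0; pred: 21+2-8=15
First extinction: prey at step 1

Answer: 1 prey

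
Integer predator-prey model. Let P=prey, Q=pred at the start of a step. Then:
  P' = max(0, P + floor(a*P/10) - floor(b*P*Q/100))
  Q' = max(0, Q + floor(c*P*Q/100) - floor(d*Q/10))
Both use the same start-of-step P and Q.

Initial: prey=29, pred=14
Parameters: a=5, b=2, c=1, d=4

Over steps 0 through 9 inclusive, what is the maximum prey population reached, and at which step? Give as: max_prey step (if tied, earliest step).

Step 1: prey: 29+14-8=35; pred: 14+4-5=13
Step 2: prey: 35+17-9=43; pred: 13+4-5=12
Step 3: prey: 43+21-10=54; pred: 12+5-4=13
Step 4: prey: 54+27-14=67; pred: 13+7-5=15
Step 5: prey: 67+33-20=80; pred: 15+10-6=19
Step 6: prey: 80+40-30=90; pred: 19+15-7=27
Step 7: prey: 90+45-48=87; pred: 27+24-10=41
Step 8: prey: 87+43-71=59; pred: 41+35-16=60
Step 9: prey: 59+29-70=18; pred: 60+35-24=71
Max prey = 90 at step 6

Answer: 90 6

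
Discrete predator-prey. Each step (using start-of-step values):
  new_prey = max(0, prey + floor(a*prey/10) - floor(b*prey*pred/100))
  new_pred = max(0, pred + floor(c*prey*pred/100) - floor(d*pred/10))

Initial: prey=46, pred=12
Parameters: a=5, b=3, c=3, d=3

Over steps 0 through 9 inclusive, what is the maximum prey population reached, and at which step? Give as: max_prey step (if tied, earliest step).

Answer: 53 1

Derivation:
Step 1: prey: 46+23-16=53; pred: 12+16-3=25
Step 2: prey: 53+26-39=40; pred: 25+39-7=57
Step 3: prey: 40+20-68=0; pred: 57+68-17=108
Step 4: prey: 0+0-0=0; pred: 108+0-32=76
Step 5: prey: 0+0-0=0; pred: 76+0-22=54
Step 6: prey: 0+0-0=0; pred: 54+0-16=38
Step 7: prey: 0+0-0=0; pred: 38+0-11=27
Step 8: prey: 0+0-0=0; pred: 27+0-8=19
Step 9: prey: 0+0-0=0; pred: 19+0-5=14
Max prey = 53 at step 1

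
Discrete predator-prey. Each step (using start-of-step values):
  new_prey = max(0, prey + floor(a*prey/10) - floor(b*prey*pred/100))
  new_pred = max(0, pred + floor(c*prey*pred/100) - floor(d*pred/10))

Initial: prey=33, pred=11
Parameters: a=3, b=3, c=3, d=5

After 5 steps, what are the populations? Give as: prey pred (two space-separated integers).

Answer: 4 19

Derivation:
Step 1: prey: 33+9-10=32; pred: 11+10-5=16
Step 2: prey: 32+9-15=26; pred: 16+15-8=23
Step 3: prey: 26+7-17=16; pred: 23+17-11=29
Step 4: prey: 16+4-13=7; pred: 29+13-14=28
Step 5: prey: 7+2-5=4; pred: 28+5-14=19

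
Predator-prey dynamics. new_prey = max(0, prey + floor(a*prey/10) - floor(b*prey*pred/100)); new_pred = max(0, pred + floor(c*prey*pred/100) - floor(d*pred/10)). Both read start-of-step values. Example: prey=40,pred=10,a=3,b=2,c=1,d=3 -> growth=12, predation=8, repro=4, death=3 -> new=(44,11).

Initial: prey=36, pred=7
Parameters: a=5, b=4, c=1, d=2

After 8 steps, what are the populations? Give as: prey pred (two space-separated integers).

Step 1: prey: 36+18-10=44; pred: 7+2-1=8
Step 2: prey: 44+22-14=52; pred: 8+3-1=10
Step 3: prey: 52+26-20=58; pred: 10+5-2=13
Step 4: prey: 58+29-30=57; pred: 13+7-2=18
Step 5: prey: 57+28-41=44; pred: 18+10-3=25
Step 6: prey: 44+22-44=22; pred: 25+11-5=31
Step 7: prey: 22+11-27=6; pred: 31+6-6=31
Step 8: prey: 6+3-7=2; pred: 31+1-6=26

Answer: 2 26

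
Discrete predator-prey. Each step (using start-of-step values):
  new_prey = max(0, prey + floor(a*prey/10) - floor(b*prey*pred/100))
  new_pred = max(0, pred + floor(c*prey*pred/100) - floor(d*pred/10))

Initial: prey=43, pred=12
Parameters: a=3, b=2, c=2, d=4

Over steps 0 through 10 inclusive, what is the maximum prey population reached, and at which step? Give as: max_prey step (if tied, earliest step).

Answer: 45 1

Derivation:
Step 1: prey: 43+12-10=45; pred: 12+10-4=18
Step 2: prey: 45+13-16=42; pred: 18+16-7=27
Step 3: prey: 42+12-22=32; pred: 27+22-10=39
Step 4: prey: 32+9-24=17; pred: 39+24-15=48
Step 5: prey: 17+5-16=6; pred: 48+16-19=45
Step 6: prey: 6+1-5=2; pred: 45+5-18=32
Step 7: prey: 2+0-1=1; pred: 32+1-12=21
Step 8: prey: 1+0-0=1; pred: 21+0-8=13
Step 9: prey: 1+0-0=1; pred: 13+0-5=8
Step 10: prey: 1+0-0=1; pred: 8+0-3=5
Max prey = 45 at step 1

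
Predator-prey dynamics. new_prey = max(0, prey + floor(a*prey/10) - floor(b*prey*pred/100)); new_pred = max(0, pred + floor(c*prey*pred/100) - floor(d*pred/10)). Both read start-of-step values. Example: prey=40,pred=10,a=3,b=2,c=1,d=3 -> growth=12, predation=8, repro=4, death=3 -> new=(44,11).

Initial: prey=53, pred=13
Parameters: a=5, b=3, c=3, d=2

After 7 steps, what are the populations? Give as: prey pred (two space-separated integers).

Step 1: prey: 53+26-20=59; pred: 13+20-2=31
Step 2: prey: 59+29-54=34; pred: 31+54-6=79
Step 3: prey: 34+17-80=0; pred: 79+80-15=144
Step 4: prey: 0+0-0=0; pred: 144+0-28=116
Step 5: prey: 0+0-0=0; pred: 116+0-23=93
Step 6: prey: 0+0-0=0; pred: 93+0-18=75
Step 7: prey: 0+0-0=0; pred: 75+0-15=60

Answer: 0 60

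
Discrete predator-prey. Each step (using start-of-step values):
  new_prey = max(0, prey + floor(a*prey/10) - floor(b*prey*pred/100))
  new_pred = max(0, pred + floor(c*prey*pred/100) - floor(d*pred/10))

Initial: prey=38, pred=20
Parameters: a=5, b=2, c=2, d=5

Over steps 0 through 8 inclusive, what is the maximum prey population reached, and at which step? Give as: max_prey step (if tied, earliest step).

Answer: 42 1

Derivation:
Step 1: prey: 38+19-15=42; pred: 20+15-10=25
Step 2: prey: 42+21-21=42; pred: 25+21-12=34
Step 3: prey: 42+21-28=35; pred: 34+28-17=45
Step 4: prey: 35+17-31=21; pred: 45+31-22=54
Step 5: prey: 21+10-22=9; pred: 54+22-27=49
Step 6: prey: 9+4-8=5; pred: 49+8-24=33
Step 7: prey: 5+2-3=4; pred: 33+3-16=20
Step 8: prey: 4+2-1=5; pred: 20+1-10=11
Max prey = 42 at step 1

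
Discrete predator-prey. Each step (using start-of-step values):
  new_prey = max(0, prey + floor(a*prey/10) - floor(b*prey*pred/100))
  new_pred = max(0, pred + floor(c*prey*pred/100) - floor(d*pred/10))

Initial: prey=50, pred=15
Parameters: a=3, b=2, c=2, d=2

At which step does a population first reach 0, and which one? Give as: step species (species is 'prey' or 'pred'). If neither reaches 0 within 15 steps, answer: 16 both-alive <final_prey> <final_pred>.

Step 1: prey: 50+15-15=50; pred: 15+15-3=27
Step 2: prey: 50+15-27=38; pred: 27+27-5=49
Step 3: prey: 38+11-37=12; pred: 49+37-9=77
Step 4: prey: 12+3-18=0; pred: 77+18-15=80
First extinction: prey at step 4

Answer: 4 prey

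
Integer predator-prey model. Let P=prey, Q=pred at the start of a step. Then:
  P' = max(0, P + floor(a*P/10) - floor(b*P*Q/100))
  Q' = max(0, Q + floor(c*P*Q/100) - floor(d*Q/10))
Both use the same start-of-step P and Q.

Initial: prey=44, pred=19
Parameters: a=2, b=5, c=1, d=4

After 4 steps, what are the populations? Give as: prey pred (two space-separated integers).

Step 1: prey: 44+8-41=11; pred: 19+8-7=20
Step 2: prey: 11+2-11=2; pred: 20+2-8=14
Step 3: prey: 2+0-1=1; pred: 14+0-5=9
Step 4: prey: 1+0-0=1; pred: 9+0-3=6

Answer: 1 6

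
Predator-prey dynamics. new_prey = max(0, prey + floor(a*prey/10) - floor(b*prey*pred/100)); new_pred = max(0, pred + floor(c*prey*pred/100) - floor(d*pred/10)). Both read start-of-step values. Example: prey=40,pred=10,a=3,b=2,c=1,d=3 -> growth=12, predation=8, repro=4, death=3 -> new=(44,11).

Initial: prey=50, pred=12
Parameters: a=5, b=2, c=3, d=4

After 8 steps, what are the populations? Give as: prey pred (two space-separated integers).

Answer: 0 21

Derivation:
Step 1: prey: 50+25-12=63; pred: 12+18-4=26
Step 2: prey: 63+31-32=62; pred: 26+49-10=65
Step 3: prey: 62+31-80=13; pred: 65+120-26=159
Step 4: prey: 13+6-41=0; pred: 159+62-63=158
Step 5: prey: 0+0-0=0; pred: 158+0-63=95
Step 6: prey: 0+0-0=0; pred: 95+0-38=57
Step 7: prey: 0+0-0=0; pred: 57+0-22=35
Step 8: prey: 0+0-0=0; pred: 35+0-14=21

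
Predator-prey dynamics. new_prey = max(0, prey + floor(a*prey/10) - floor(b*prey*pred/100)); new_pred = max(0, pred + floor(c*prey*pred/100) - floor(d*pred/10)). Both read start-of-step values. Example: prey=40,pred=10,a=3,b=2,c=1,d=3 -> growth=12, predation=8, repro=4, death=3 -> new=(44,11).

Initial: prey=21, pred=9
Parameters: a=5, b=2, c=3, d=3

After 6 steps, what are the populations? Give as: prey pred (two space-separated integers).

Answer: 0 102

Derivation:
Step 1: prey: 21+10-3=28; pred: 9+5-2=12
Step 2: prey: 28+14-6=36; pred: 12+10-3=19
Step 3: prey: 36+18-13=41; pred: 19+20-5=34
Step 4: prey: 41+20-27=34; pred: 34+41-10=65
Step 5: prey: 34+17-44=7; pred: 65+66-19=112
Step 6: prey: 7+3-15=0; pred: 112+23-33=102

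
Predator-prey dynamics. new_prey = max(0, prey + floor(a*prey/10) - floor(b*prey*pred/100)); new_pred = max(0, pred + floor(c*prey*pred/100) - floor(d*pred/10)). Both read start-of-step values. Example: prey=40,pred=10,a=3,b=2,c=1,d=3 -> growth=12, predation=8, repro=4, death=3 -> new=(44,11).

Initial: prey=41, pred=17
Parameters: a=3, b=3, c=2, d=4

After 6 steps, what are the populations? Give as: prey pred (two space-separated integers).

Step 1: prey: 41+12-20=33; pred: 17+13-6=24
Step 2: prey: 33+9-23=19; pred: 24+15-9=30
Step 3: prey: 19+5-17=7; pred: 30+11-12=29
Step 4: prey: 7+2-6=3; pred: 29+4-11=22
Step 5: prey: 3+0-1=2; pred: 22+1-8=15
Step 6: prey: 2+0-0=2; pred: 15+0-6=9

Answer: 2 9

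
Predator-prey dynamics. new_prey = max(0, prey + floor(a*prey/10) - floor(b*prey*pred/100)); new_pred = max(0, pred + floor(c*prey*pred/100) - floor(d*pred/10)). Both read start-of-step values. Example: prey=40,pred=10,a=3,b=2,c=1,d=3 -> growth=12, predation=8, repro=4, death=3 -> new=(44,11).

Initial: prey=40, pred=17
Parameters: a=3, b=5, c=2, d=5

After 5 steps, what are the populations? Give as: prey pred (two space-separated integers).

Answer: 1 3

Derivation:
Step 1: prey: 40+12-34=18; pred: 17+13-8=22
Step 2: prey: 18+5-19=4; pred: 22+7-11=18
Step 3: prey: 4+1-3=2; pred: 18+1-9=10
Step 4: prey: 2+0-1=1; pred: 10+0-5=5
Step 5: prey: 1+0-0=1; pred: 5+0-2=3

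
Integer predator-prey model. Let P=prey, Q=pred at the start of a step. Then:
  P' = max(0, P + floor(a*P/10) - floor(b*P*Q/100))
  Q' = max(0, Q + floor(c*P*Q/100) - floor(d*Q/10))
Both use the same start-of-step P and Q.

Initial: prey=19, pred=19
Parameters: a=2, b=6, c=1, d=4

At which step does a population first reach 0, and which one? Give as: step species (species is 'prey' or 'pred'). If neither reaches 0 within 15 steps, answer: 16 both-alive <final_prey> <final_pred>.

Answer: 16 both-alive 1 2

Derivation:
Step 1: prey: 19+3-21=1; pred: 19+3-7=15
Step 2: prey: 1+0-0=1; pred: 15+0-6=9
Step 3: prey: 1+0-0=1; pred: 9+0-3=6
Step 4: prey: 1+0-0=1; pred: 6+0-2=4
Step 5: prey: 1+0-0=1; pred: 4+0-1=3
Step 6: prey: 1+0-0=1; pred: 3+0-1=2
Step 7: prey: 1+0-0=1; pred: 2+0-0=2
Steps 8-15: state stable at prey=1, pred=2 (no change)
No extinction within 15 steps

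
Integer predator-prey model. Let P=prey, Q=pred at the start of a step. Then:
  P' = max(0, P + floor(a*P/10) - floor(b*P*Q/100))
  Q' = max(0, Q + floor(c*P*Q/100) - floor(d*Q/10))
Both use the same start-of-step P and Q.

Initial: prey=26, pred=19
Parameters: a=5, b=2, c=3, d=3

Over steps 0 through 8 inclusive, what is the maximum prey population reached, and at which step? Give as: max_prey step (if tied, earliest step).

Answer: 30 1

Derivation:
Step 1: prey: 26+13-9=30; pred: 19+14-5=28
Step 2: prey: 30+15-16=29; pred: 28+25-8=45
Step 3: prey: 29+14-26=17; pred: 45+39-13=71
Step 4: prey: 17+8-24=1; pred: 71+36-21=86
Step 5: prey: 1+0-1=0; pred: 86+2-25=63
Step 6: prey: 0+0-0=0; pred: 63+0-18=45
Step 7: prey: 0+0-0=0; pred: 45+0-13=32
Step 8: prey: 0+0-0=0; pred: 32+0-9=23
Max prey = 30 at step 1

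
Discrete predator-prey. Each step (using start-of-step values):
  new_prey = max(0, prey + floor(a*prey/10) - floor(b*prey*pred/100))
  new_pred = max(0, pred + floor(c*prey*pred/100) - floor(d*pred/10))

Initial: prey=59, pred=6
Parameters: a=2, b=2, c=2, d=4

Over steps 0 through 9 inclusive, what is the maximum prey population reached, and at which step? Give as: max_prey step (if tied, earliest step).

Step 1: prey: 59+11-7=63; pred: 6+7-2=11
Step 2: prey: 63+12-13=62; pred: 11+13-4=20
Step 3: prey: 62+12-24=50; pred: 20+24-8=36
Step 4: prey: 50+10-36=24; pred: 36+36-14=58
Step 5: prey: 24+4-27=1; pred: 58+27-23=62
Step 6: prey: 1+0-1=0; pred: 62+1-24=39
Step 7: prey: 0+0-0=0; pred: 39+0-15=24
Step 8: prey: 0+0-0=0; pred: 24+0-9=15
Step 9: prey: 0+0-0=0; pred: 15+0-6=9
Max prey = 63 at step 1

Answer: 63 1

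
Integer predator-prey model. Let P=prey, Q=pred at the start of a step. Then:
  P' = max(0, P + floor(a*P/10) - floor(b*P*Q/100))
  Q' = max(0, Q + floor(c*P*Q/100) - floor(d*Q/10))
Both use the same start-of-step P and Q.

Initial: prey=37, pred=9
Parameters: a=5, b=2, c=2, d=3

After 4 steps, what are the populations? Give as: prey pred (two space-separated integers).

Answer: 43 84

Derivation:
Step 1: prey: 37+18-6=49; pred: 9+6-2=13
Step 2: prey: 49+24-12=61; pred: 13+12-3=22
Step 3: prey: 61+30-26=65; pred: 22+26-6=42
Step 4: prey: 65+32-54=43; pred: 42+54-12=84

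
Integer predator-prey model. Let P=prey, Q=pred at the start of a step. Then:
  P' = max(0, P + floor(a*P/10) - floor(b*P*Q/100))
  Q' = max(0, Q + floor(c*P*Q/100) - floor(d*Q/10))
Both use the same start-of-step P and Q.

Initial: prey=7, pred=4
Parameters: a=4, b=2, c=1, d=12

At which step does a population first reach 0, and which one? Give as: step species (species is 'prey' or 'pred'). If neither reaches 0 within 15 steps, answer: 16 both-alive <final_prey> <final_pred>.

Step 1: prey: 7+2-0=9; pred: 4+0-4=0
First extinction: pred at step 1

Answer: 1 pred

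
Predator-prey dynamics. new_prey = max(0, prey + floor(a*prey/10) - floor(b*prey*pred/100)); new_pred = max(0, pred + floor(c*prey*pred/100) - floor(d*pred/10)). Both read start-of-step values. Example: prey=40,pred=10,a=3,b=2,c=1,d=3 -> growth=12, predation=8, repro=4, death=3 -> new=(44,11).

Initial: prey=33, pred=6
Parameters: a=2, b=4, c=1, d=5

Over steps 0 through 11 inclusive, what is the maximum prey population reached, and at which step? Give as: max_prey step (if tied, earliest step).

Step 1: prey: 33+6-7=32; pred: 6+1-3=4
Step 2: prey: 32+6-5=33; pred: 4+1-2=3
Step 3: prey: 33+6-3=36; pred: 3+0-1=2
Step 4: prey: 36+7-2=41; pred: 2+0-1=1
Step 5: prey: 41+8-1=48; pred: 1+0-0=1
Step 6: prey: 48+9-1=56; pred: 1+0-0=1
Step 7: prey: 56+11-2=65; pred: 1+0-0=1
Step 8: prey: 65+13-2=76; pred: 1+0-0=1
Step 9: prey: 76+15-3=88; pred: 1+0-0=1
Step 10: prey: 88+17-3=102; pred: 1+0-0=1
Step 11: prey: 102+20-4=118; pred: 1+1-0=2
Max prey = 118 at step 11

Answer: 118 11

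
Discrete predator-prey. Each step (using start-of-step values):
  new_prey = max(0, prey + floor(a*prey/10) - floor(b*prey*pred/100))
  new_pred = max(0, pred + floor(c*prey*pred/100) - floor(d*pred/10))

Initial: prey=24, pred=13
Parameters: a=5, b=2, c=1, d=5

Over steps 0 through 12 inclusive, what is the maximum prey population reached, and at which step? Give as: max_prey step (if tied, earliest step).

Answer: 184 8

Derivation:
Step 1: prey: 24+12-6=30; pred: 13+3-6=10
Step 2: prey: 30+15-6=39; pred: 10+3-5=8
Step 3: prey: 39+19-6=52; pred: 8+3-4=7
Step 4: prey: 52+26-7=71; pred: 7+3-3=7
Step 5: prey: 71+35-9=97; pred: 7+4-3=8
Step 6: prey: 97+48-15=130; pred: 8+7-4=11
Step 7: prey: 130+65-28=167; pred: 11+14-5=20
Step 8: prey: 167+83-66=184; pred: 20+33-10=43
Step 9: prey: 184+92-158=118; pred: 43+79-21=101
Step 10: prey: 118+59-238=0; pred: 101+119-50=170
Step 11: prey: 0+0-0=0; pred: 170+0-85=85
Step 12: prey: 0+0-0=0; pred: 85+0-42=43
Max prey = 184 at step 8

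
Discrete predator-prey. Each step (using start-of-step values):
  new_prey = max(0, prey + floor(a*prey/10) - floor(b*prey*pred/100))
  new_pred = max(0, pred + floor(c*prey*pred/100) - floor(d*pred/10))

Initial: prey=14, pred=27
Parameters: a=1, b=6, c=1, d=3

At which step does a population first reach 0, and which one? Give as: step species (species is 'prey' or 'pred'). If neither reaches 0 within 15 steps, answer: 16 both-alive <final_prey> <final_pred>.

Answer: 1 prey

Derivation:
Step 1: prey: 14+1-22=0; pred: 27+3-8=22
First extinction: prey at step 1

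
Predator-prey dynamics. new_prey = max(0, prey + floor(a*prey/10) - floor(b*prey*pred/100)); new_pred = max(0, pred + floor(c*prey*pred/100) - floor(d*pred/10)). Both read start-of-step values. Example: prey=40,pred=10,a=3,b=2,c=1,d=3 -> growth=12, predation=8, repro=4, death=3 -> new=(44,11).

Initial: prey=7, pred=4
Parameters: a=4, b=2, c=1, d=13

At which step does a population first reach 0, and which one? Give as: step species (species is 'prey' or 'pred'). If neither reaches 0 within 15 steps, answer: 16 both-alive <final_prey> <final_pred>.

Answer: 1 pred

Derivation:
Step 1: prey: 7+2-0=9; pred: 4+0-5=0
First extinction: pred at step 1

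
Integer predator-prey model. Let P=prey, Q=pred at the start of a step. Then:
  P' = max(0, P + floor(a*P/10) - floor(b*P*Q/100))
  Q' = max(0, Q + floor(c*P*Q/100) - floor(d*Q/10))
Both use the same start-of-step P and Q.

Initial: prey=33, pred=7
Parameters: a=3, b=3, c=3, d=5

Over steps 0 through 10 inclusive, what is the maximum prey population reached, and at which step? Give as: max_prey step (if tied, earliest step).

Step 1: prey: 33+9-6=36; pred: 7+6-3=10
Step 2: prey: 36+10-10=36; pred: 10+10-5=15
Step 3: prey: 36+10-16=30; pred: 15+16-7=24
Step 4: prey: 30+9-21=18; pred: 24+21-12=33
Step 5: prey: 18+5-17=6; pred: 33+17-16=34
Step 6: prey: 6+1-6=1; pred: 34+6-17=23
Step 7: prey: 1+0-0=1; pred: 23+0-11=12
Step 8: prey: 1+0-0=1; pred: 12+0-6=6
Step 9: prey: 1+0-0=1; pred: 6+0-3=3
Step 10: prey: 1+0-0=1; pred: 3+0-1=2
Max prey = 36 at step 1

Answer: 36 1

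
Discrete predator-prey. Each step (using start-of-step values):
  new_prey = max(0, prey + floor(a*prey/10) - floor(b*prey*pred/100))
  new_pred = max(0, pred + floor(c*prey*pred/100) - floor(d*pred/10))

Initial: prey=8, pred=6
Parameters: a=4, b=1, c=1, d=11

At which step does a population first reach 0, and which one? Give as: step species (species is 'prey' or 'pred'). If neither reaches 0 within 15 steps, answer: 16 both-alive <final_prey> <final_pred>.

Step 1: prey: 8+3-0=11; pred: 6+0-6=0
First extinction: pred at step 1

Answer: 1 pred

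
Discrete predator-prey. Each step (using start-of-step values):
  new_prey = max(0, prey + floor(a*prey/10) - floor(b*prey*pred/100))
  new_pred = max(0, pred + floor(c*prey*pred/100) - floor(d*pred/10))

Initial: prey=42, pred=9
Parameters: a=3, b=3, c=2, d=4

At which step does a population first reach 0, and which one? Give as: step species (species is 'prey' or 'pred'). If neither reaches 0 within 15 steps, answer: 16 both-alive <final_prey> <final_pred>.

Answer: 16 both-alive 2 2

Derivation:
Step 1: prey: 42+12-11=43; pred: 9+7-3=13
Step 2: prey: 43+12-16=39; pred: 13+11-5=19
Step 3: prey: 39+11-22=28; pred: 19+14-7=26
Step 4: prey: 28+8-21=15; pred: 26+14-10=30
Step 5: prey: 15+4-13=6; pred: 30+9-12=27
Step 6: prey: 6+1-4=3; pred: 27+3-10=20
Step 7: prey: 3+0-1=2; pred: 20+1-8=13
Step 8: prey: 2+0-0=2; pred: 13+0-5=8
Step 9: prey: 2+0-0=2; pred: 8+0-3=5
Step 10: prey: 2+0-0=2; pred: 5+0-2=3
Step 11: prey: 2+0-0=2; pred: 3+0-1=2
Step 12: prey: 2+0-0=2; pred: 2+0-0=2
Steps 13-15: state stable at prey=2, pred=2 (no change)
No extinction within 15 steps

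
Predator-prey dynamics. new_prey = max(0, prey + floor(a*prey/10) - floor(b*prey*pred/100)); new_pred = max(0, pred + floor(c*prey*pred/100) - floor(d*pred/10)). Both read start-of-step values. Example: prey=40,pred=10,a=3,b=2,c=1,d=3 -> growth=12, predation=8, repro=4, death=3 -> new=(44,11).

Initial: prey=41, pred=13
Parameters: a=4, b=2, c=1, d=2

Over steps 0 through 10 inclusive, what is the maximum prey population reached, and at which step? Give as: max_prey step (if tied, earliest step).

Step 1: prey: 41+16-10=47; pred: 13+5-2=16
Step 2: prey: 47+18-15=50; pred: 16+7-3=20
Step 3: prey: 50+20-20=50; pred: 20+10-4=26
Step 4: prey: 50+20-26=44; pred: 26+13-5=34
Step 5: prey: 44+17-29=32; pred: 34+14-6=42
Step 6: prey: 32+12-26=18; pred: 42+13-8=47
Step 7: prey: 18+7-16=9; pred: 47+8-9=46
Step 8: prey: 9+3-8=4; pred: 46+4-9=41
Step 9: prey: 4+1-3=2; pred: 41+1-8=34
Step 10: prey: 2+0-1=1; pred: 34+0-6=28
Max prey = 50 at step 2

Answer: 50 2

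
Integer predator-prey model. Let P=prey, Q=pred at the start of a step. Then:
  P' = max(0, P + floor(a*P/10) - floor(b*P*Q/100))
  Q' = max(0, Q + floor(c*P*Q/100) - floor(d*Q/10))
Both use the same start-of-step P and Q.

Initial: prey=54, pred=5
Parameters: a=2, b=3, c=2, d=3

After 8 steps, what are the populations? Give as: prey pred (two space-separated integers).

Answer: 0 14

Derivation:
Step 1: prey: 54+10-8=56; pred: 5+5-1=9
Step 2: prey: 56+11-15=52; pred: 9+10-2=17
Step 3: prey: 52+10-26=36; pred: 17+17-5=29
Step 4: prey: 36+7-31=12; pred: 29+20-8=41
Step 5: prey: 12+2-14=0; pred: 41+9-12=38
Step 6: prey: 0+0-0=0; pred: 38+0-11=27
Step 7: prey: 0+0-0=0; pred: 27+0-8=19
Step 8: prey: 0+0-0=0; pred: 19+0-5=14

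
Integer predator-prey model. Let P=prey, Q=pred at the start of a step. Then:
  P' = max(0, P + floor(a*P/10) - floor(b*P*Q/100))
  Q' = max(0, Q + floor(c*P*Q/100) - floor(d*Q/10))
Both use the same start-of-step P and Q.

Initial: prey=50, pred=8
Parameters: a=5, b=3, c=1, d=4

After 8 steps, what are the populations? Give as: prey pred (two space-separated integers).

Step 1: prey: 50+25-12=63; pred: 8+4-3=9
Step 2: prey: 63+31-17=77; pred: 9+5-3=11
Step 3: prey: 77+38-25=90; pred: 11+8-4=15
Step 4: prey: 90+45-40=95; pred: 15+13-6=22
Step 5: prey: 95+47-62=80; pred: 22+20-8=34
Step 6: prey: 80+40-81=39; pred: 34+27-13=48
Step 7: prey: 39+19-56=2; pred: 48+18-19=47
Step 8: prey: 2+1-2=1; pred: 47+0-18=29

Answer: 1 29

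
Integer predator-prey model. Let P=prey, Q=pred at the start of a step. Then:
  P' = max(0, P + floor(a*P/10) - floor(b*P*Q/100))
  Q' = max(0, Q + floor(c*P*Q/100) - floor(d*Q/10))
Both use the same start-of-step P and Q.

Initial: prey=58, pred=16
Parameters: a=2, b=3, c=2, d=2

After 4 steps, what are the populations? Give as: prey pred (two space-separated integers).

Answer: 0 42

Derivation:
Step 1: prey: 58+11-27=42; pred: 16+18-3=31
Step 2: prey: 42+8-39=11; pred: 31+26-6=51
Step 3: prey: 11+2-16=0; pred: 51+11-10=52
Step 4: prey: 0+0-0=0; pred: 52+0-10=42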